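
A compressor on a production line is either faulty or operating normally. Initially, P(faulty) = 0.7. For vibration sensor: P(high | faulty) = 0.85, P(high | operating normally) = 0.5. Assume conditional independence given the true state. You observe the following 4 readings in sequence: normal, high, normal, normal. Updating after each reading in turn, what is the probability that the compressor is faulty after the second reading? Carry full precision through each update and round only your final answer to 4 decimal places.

After 'normal': P(faulty) = 0.15·0.7000 / (0.15·0.7000 + 0.5·0.3000) ≈ 0.4118
After 'high': P(faulty) = 0.85·0.4118 / (0.85·0.4118 + 0.5·0.5882) ≈ 0.5434

0.5434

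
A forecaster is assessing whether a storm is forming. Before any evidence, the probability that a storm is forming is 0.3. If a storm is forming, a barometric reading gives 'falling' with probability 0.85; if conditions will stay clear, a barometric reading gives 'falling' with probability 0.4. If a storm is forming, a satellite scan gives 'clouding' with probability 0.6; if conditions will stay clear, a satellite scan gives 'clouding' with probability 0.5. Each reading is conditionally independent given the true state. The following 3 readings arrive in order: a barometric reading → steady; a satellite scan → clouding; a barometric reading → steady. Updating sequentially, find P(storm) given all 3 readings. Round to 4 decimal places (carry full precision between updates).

0.0311

After a barometric reading='steady': P(storm) = 0.15·0.3000 / (0.15·0.3000 + 0.6·0.7000) ≈ 0.0968
After a satellite scan='clouding': P(storm) = 0.6·0.0968 / (0.6·0.0968 + 0.5·0.9032) ≈ 0.1139
After a barometric reading='steady': P(storm) = 0.15·0.1139 / (0.15·0.1139 + 0.6·0.8861) ≈ 0.0311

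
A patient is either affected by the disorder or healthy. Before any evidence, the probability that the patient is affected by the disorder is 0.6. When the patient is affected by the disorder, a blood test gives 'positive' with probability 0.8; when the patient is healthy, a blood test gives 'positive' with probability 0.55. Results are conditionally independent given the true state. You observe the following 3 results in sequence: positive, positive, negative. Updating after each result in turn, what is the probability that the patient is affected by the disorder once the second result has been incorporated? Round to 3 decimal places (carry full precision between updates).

0.760

After 'positive': P(affected) = 0.8·0.6000 / (0.8·0.6000 + 0.55·0.4000) ≈ 0.6857
After 'positive': P(affected) = 0.8·0.6857 / (0.8·0.6857 + 0.55·0.3143) ≈ 0.7604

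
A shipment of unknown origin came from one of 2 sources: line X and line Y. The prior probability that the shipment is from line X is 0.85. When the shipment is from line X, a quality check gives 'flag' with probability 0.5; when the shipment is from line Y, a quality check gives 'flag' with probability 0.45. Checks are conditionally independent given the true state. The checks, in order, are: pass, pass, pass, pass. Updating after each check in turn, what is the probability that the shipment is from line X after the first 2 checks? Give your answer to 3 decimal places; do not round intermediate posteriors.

0.824

After 'pass': P(line X) = 0.5·0.8500 / (0.5·0.8500 + 0.55·0.1500) ≈ 0.8374
After 'pass': P(line X) = 0.5·0.8374 / (0.5·0.8374 + 0.55·0.1626) ≈ 0.8240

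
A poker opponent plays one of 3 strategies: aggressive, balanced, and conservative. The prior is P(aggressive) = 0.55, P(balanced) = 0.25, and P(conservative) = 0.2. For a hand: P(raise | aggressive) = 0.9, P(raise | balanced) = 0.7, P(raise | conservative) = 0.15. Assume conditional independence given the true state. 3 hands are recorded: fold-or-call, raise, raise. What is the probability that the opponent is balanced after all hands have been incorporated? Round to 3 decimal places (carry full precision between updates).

After 'fold-or-call': normaliser = 0.1·0.5500 + 0.3·0.2500 + 0.85·0.2000; P(aggressive) ≈ 0.1833, P(balanced) ≈ 0.2500, P(conservative) ≈ 0.5667
After 'raise': normaliser = 0.9·0.1833 + 0.7·0.2500 + 0.15·0.5667; P(aggressive) ≈ 0.3882, P(balanced) ≈ 0.4118, P(conservative) ≈ 0.2000
After 'raise': normaliser = 0.9·0.3882 + 0.7·0.4118 + 0.15·0.2000; P(aggressive) ≈ 0.5233, P(balanced) ≈ 0.4317, P(conservative) ≈ 0.0449

0.432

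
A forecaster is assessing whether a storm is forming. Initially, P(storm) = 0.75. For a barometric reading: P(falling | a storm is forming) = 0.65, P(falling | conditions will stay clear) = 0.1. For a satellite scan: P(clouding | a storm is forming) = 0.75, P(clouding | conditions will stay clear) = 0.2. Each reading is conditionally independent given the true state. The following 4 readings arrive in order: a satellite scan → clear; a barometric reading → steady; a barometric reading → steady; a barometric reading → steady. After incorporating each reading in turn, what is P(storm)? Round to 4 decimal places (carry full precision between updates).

After a satellite scan='clear': P(storm) = 0.25·0.7500 / (0.25·0.7500 + 0.8·0.2500) ≈ 0.4839
After a barometric reading='steady': P(storm) = 0.35·0.4839 / (0.35·0.4839 + 0.9·0.5161) ≈ 0.2672
After a barometric reading='steady': P(storm) = 0.35·0.2672 / (0.35·0.2672 + 0.9·0.7328) ≈ 0.1242
After a barometric reading='steady': P(storm) = 0.35·0.1242 / (0.35·0.1242 + 0.9·0.8758) ≈ 0.0523

0.0523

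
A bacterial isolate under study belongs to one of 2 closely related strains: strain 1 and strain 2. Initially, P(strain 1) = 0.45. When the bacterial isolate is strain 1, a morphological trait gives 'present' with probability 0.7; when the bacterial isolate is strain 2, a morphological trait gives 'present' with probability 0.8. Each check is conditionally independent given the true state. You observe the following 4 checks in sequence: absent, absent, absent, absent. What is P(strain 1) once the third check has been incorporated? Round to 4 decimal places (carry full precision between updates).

0.7341

Each posterior becomes the prior for the next update.
After 'absent': P(strain 1) = 0.3·0.4500 / (0.3·0.4500 + 0.2·0.5500) ≈ 0.5510
After 'absent': P(strain 1) = 0.3·0.5510 / (0.3·0.5510 + 0.2·0.4490) ≈ 0.6480
After 'absent': P(strain 1) = 0.3·0.6480 / (0.3·0.6480 + 0.2·0.3520) ≈ 0.7341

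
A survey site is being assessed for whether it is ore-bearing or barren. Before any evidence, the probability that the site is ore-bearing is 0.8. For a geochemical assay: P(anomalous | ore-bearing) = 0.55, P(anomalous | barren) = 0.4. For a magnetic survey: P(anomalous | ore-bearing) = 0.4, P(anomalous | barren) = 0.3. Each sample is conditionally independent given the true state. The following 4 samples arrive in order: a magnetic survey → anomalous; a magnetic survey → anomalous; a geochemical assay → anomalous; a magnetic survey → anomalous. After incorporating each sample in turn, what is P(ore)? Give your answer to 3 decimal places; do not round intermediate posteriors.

After a magnetic survey='anomalous': P(ore) = 0.4·0.8000 / (0.4·0.8000 + 0.3·0.2000) ≈ 0.8421
After a magnetic survey='anomalous': P(ore) = 0.4·0.8421 / (0.4·0.8421 + 0.3·0.1579) ≈ 0.8767
After a geochemical assay='anomalous': P(ore) = 0.55·0.8767 / (0.55·0.8767 + 0.4·0.1233) ≈ 0.9072
After a magnetic survey='anomalous': P(ore) = 0.4·0.9072 / (0.4·0.9072 + 0.3·0.0928) ≈ 0.9288

0.929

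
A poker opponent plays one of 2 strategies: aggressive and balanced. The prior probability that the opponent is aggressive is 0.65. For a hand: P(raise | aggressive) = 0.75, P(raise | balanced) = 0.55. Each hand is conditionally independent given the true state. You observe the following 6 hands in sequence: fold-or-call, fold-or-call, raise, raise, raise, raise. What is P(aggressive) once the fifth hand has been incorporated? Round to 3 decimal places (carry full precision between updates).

0.592

After 'fold-or-call': P(aggressive) = 0.25·0.6500 / (0.25·0.6500 + 0.45·0.3500) ≈ 0.5078
After 'fold-or-call': P(aggressive) = 0.25·0.5078 / (0.25·0.5078 + 0.45·0.4922) ≈ 0.3643
After 'raise': P(aggressive) = 0.75·0.3643 / (0.75·0.3643 + 0.55·0.6357) ≈ 0.4387
After 'raise': P(aggressive) = 0.75·0.4387 / (0.75·0.4387 + 0.55·0.5613) ≈ 0.5159
After 'raise': P(aggressive) = 0.75·0.5159 / (0.75·0.5159 + 0.55·0.4841) ≈ 0.5924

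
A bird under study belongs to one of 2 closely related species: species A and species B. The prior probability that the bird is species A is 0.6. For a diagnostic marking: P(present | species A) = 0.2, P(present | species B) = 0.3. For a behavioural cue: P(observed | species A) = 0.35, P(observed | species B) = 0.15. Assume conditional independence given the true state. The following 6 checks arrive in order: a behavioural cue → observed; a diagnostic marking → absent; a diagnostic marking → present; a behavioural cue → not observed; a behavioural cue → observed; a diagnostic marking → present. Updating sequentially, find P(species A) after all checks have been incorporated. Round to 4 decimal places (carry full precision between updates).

0.7603

After a behavioural cue='observed': P(species A) = 0.35·0.6000 / (0.35·0.6000 + 0.15·0.4000) ≈ 0.7778
After a diagnostic marking='absent': P(species A) = 0.8·0.7778 / (0.8·0.7778 + 0.7·0.2222) ≈ 0.8000
After a diagnostic marking='present': P(species A) = 0.2·0.8000 / (0.2·0.8000 + 0.3·0.2000) ≈ 0.7273
After a behavioural cue='not observed': P(species A) = 0.65·0.7273 / (0.65·0.7273 + 0.85·0.2727) ≈ 0.6710
After a behavioural cue='observed': P(species A) = 0.35·0.6710 / (0.35·0.6710 + 0.15·0.3290) ≈ 0.8263
After a diagnostic marking='present': P(species A) = 0.2·0.8263 / (0.2·0.8263 + 0.3·0.1737) ≈ 0.7603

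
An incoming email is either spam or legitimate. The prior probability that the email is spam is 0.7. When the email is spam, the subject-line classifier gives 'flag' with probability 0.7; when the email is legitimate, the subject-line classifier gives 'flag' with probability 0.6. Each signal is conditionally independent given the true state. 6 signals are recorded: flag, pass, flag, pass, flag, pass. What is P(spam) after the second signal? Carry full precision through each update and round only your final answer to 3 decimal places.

0.671

After 'flag': P(spam) = 0.7·0.7000 / (0.7·0.7000 + 0.6·0.3000) ≈ 0.7313
After 'pass': P(spam) = 0.3·0.7313 / (0.3·0.7313 + 0.4·0.2687) ≈ 0.6712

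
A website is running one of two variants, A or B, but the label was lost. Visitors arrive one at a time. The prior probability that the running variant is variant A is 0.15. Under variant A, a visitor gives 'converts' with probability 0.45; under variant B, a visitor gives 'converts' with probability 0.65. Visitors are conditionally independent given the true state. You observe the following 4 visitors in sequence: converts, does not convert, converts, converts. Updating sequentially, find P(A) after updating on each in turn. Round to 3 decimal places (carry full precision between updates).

0.084

After 'converts': P(A) = 0.45·0.1500 / (0.45·0.1500 + 0.65·0.8500) ≈ 0.1089
After 'does not convert': P(A) = 0.55·0.1089 / (0.55·0.1089 + 0.35·0.8911) ≈ 0.1611
After 'converts': P(A) = 0.45·0.1611 / (0.45·0.1611 + 0.65·0.8389) ≈ 0.1173
After 'converts': P(A) = 0.45·0.1173 / (0.45·0.1173 + 0.65·0.8827) ≈ 0.0843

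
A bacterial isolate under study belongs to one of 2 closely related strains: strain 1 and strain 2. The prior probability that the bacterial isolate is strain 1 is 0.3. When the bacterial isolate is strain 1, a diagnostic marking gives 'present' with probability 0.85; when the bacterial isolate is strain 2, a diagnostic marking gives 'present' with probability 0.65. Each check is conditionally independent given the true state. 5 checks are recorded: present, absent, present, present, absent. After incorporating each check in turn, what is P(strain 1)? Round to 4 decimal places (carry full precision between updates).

After 'present': P(strain 1) = 0.85·0.3000 / (0.85·0.3000 + 0.65·0.7000) ≈ 0.3592
After 'absent': P(strain 1) = 0.15·0.3592 / (0.15·0.3592 + 0.35·0.6408) ≈ 0.1937
After 'present': P(strain 1) = 0.85·0.1937 / (0.85·0.1937 + 0.65·0.8063) ≈ 0.2390
After 'present': P(strain 1) = 0.85·0.2390 / (0.85·0.2390 + 0.65·0.7610) ≈ 0.2912
After 'absent': P(strain 1) = 0.15·0.2912 / (0.15·0.2912 + 0.35·0.7088) ≈ 0.1497

0.1497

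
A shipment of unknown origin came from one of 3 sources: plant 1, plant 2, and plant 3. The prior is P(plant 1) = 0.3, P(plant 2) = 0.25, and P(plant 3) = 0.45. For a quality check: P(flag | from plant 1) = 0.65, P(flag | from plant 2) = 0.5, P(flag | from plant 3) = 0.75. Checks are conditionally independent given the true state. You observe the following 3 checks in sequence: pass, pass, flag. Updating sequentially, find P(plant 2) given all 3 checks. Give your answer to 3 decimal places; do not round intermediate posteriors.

After 'pass': normaliser = 0.35·0.3000 + 0.5·0.2500 + 0.25·0.4500; P(plant 1) ≈ 0.3066, P(plant 2) ≈ 0.3650, P(plant 3) ≈ 0.3285
After 'pass': normaliser = 0.35·0.3066 + 0.5·0.3650 + 0.25·0.3285; P(plant 1) ≈ 0.2885, P(plant 2) ≈ 0.4907, P(plant 3) ≈ 0.2208
After 'flag': normaliser = 0.65·0.2885 + 0.5·0.4907 + 0.75·0.2208; P(plant 1) ≈ 0.3134, P(plant 2) ≈ 0.4099, P(plant 3) ≈ 0.2767

0.410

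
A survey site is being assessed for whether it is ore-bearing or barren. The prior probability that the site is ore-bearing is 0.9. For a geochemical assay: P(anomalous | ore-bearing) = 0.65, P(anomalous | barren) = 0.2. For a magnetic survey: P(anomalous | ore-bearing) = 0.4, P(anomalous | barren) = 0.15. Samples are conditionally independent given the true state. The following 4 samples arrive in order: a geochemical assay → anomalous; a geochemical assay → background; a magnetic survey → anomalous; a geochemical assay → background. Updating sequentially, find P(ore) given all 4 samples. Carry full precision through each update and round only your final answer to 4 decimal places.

After a geochemical assay='anomalous': P(ore) = 0.65·0.9000 / (0.65·0.9000 + 0.2·0.1000) ≈ 0.9669
After a geochemical assay='background': P(ore) = 0.35·0.9669 / (0.35·0.9669 + 0.8·0.0331) ≈ 0.9275
After a magnetic survey='anomalous': P(ore) = 0.4·0.9275 / (0.4·0.9275 + 0.15·0.0725) ≈ 0.9715
After a geochemical assay='background': P(ore) = 0.35·0.9715 / (0.35·0.9715 + 0.8·0.0285) ≈ 0.9372

0.9372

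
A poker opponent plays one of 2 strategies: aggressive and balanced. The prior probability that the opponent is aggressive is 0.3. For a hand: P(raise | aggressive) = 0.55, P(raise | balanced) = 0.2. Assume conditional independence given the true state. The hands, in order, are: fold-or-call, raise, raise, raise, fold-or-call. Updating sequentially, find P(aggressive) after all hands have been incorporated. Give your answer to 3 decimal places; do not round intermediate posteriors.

0.738

After 'fold-or-call': P(aggressive) = 0.45·0.3000 / (0.45·0.3000 + 0.8·0.7000) ≈ 0.1942
After 'raise': P(aggressive) = 0.55·0.1942 / (0.55·0.1942 + 0.2·0.8058) ≈ 0.3987
After 'raise': P(aggressive) = 0.55·0.3987 / (0.55·0.3987 + 0.2·0.6013) ≈ 0.6458
After 'raise': P(aggressive) = 0.55·0.6458 / (0.55·0.6458 + 0.2·0.3542) ≈ 0.8337
After 'fold-or-call': P(aggressive) = 0.45·0.8337 / (0.45·0.8337 + 0.8·0.1663) ≈ 0.7382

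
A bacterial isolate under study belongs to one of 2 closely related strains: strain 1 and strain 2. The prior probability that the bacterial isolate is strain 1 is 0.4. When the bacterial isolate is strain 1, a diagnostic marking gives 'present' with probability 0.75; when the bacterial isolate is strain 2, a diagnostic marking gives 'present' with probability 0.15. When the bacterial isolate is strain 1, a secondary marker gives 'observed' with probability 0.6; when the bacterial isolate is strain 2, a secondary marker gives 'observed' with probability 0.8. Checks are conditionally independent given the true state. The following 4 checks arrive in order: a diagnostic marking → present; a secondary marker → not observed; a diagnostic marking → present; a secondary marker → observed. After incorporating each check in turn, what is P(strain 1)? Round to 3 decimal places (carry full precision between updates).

0.962

After a diagnostic marking='present': P(strain 1) = 0.75·0.4000 / (0.75·0.4000 + 0.15·0.6000) ≈ 0.7692
After a secondary marker='not observed': P(strain 1) = 0.4·0.7692 / (0.4·0.7692 + 0.2·0.2308) ≈ 0.8696
After a diagnostic marking='present': P(strain 1) = 0.75·0.8696 / (0.75·0.8696 + 0.15·0.1304) ≈ 0.9709
After a secondary marker='observed': P(strain 1) = 0.6·0.9709 / (0.6·0.9709 + 0.8·0.0291) ≈ 0.9615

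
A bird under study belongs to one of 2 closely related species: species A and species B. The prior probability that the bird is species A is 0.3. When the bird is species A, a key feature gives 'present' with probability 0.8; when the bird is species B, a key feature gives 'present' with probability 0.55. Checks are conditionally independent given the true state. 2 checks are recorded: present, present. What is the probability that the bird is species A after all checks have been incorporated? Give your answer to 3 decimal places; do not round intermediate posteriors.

After 'present': P(species A) = 0.8·0.3000 / (0.8·0.3000 + 0.55·0.7000) ≈ 0.3840
After 'present': P(species A) = 0.8·0.3840 / (0.8·0.3840 + 0.55·0.6160) ≈ 0.4755

0.476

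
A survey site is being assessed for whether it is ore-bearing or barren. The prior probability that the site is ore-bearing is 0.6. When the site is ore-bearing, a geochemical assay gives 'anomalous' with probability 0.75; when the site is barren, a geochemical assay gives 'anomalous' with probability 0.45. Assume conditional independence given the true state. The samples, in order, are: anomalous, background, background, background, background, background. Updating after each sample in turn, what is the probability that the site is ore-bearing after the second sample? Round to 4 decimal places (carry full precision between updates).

0.5319

Apply Bayes' rule sequentially, carrying P(ore) forward.
After 'anomalous': P(ore) = 0.75·0.6000 / (0.75·0.6000 + 0.45·0.4000) ≈ 0.7143
After 'background': P(ore) = 0.25·0.7143 / (0.25·0.7143 + 0.55·0.2857) ≈ 0.5319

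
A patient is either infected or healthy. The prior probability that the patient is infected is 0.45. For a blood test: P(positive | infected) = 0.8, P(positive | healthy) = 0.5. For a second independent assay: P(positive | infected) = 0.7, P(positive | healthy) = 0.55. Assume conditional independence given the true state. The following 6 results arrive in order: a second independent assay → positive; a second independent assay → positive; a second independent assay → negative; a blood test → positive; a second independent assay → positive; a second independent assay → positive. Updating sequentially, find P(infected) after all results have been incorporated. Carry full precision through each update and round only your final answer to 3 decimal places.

0.696

After a second independent assay='positive': P(infected) = 0.7·0.4500 / (0.7·0.4500 + 0.55·0.5500) ≈ 0.5101
After a second independent assay='positive': P(infected) = 0.7·0.5101 / (0.7·0.5101 + 0.55·0.4899) ≈ 0.5700
After a second independent assay='negative': P(infected) = 0.3·0.5700 / (0.3·0.5700 + 0.45·0.4300) ≈ 0.4691
After a blood test='positive': P(infected) = 0.8·0.4691 / (0.8·0.4691 + 0.5·0.5309) ≈ 0.5857
After a second independent assay='positive': P(infected) = 0.7·0.5857 / (0.7·0.5857 + 0.55·0.4143) ≈ 0.6428
After a second independent assay='positive': P(infected) = 0.7·0.6428 / (0.7·0.6428 + 0.55·0.3572) ≈ 0.6960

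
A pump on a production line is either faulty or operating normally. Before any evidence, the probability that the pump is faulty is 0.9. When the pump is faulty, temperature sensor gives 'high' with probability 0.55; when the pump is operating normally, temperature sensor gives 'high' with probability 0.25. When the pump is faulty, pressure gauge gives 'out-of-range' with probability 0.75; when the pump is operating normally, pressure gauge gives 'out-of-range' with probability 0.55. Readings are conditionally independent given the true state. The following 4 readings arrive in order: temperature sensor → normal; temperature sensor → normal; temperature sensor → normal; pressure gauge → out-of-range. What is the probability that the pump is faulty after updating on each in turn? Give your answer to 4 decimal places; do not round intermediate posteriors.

Each posterior becomes the prior for the next update.
After temperature sensor='normal': P(faulty) = 0.45·0.9000 / (0.45·0.9000 + 0.75·0.1000) ≈ 0.8438
After temperature sensor='normal': P(faulty) = 0.45·0.8438 / (0.45·0.8438 + 0.75·0.1562) ≈ 0.7642
After temperature sensor='normal': P(faulty) = 0.45·0.7642 / (0.45·0.7642 + 0.75·0.2358) ≈ 0.6603
After pressure gauge='out-of-range': P(faulty) = 0.75·0.6603 / (0.75·0.6603 + 0.55·0.3397) ≈ 0.7261

0.7261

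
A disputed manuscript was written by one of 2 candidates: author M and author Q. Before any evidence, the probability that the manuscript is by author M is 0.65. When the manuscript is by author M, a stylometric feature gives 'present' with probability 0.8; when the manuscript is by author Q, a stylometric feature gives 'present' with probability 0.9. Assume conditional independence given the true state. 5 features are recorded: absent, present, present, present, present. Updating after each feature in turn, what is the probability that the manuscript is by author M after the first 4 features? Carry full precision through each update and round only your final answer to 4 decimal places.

After 'absent': P(author M) = 0.2·0.6500 / (0.2·0.6500 + 0.1·0.3500) ≈ 0.7879
After 'present': P(author M) = 0.8·0.7879 / (0.8·0.7879 + 0.9·0.2121) ≈ 0.7675
After 'present': P(author M) = 0.8·0.7675 / (0.8·0.7675 + 0.9·0.2325) ≈ 0.7459
After 'present': P(author M) = 0.8·0.7459 / (0.8·0.7459 + 0.9·0.2541) ≈ 0.7229

0.7229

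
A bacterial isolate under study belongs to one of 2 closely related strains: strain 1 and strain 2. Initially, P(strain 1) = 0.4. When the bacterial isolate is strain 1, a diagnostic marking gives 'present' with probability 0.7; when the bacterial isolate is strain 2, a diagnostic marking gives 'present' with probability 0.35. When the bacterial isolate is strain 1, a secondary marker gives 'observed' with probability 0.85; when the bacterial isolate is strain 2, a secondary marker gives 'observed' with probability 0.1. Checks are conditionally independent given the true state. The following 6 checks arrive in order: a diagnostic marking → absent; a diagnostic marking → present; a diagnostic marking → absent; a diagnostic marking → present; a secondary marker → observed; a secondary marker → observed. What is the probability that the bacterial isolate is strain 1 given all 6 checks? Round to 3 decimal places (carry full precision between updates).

0.976

After a diagnostic marking='absent': P(strain 1) = 0.3·0.4000 / (0.3·0.4000 + 0.65·0.6000) ≈ 0.2353
After a diagnostic marking='present': P(strain 1) = 0.7·0.2353 / (0.7·0.2353 + 0.35·0.7647) ≈ 0.3810
After a diagnostic marking='absent': P(strain 1) = 0.3·0.3810 / (0.3·0.3810 + 0.65·0.6190) ≈ 0.2212
After a diagnostic marking='present': P(strain 1) = 0.7·0.2212 / (0.7·0.2212 + 0.35·0.7788) ≈ 0.3623
After a secondary marker='observed': P(strain 1) = 0.85·0.3623 / (0.85·0.3623 + 0.1·0.6377) ≈ 0.8284
After a secondary marker='observed': P(strain 1) = 0.85·0.8284 / (0.85·0.8284 + 0.1·0.1716) ≈ 0.9762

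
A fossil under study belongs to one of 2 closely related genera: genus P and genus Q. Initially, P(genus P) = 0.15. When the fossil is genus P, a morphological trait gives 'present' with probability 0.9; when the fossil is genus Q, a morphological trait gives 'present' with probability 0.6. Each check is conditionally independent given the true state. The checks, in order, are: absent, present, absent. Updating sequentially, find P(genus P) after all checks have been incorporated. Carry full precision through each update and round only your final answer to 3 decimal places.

Each posterior becomes the prior for the next update.
After 'absent': P(genus P) = 0.1·0.1500 / (0.1·0.1500 + 0.4·0.8500) ≈ 0.0423
After 'present': P(genus P) = 0.9·0.0423 / (0.9·0.0423 + 0.6·0.9577) ≈ 0.0621
After 'absent': P(genus P) = 0.1·0.0621 / (0.1·0.0621 + 0.4·0.9379) ≈ 0.0163

0.016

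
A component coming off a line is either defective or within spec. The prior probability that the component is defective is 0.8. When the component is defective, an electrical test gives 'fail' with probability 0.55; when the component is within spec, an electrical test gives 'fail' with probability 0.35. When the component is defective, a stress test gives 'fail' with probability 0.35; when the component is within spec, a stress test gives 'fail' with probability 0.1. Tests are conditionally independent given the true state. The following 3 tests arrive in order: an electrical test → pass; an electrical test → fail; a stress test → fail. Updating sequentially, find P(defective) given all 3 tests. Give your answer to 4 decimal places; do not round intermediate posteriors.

0.9384

After an electrical test='pass': P(defective) = 0.45·0.8000 / (0.45·0.8000 + 0.65·0.2000) ≈ 0.7347
After an electrical test='fail': P(defective) = 0.55·0.7347 / (0.55·0.7347 + 0.35·0.2653) ≈ 0.8131
After a stress test='fail': P(defective) = 0.35·0.8131 / (0.35·0.8131 + 0.1·0.1869) ≈ 0.9384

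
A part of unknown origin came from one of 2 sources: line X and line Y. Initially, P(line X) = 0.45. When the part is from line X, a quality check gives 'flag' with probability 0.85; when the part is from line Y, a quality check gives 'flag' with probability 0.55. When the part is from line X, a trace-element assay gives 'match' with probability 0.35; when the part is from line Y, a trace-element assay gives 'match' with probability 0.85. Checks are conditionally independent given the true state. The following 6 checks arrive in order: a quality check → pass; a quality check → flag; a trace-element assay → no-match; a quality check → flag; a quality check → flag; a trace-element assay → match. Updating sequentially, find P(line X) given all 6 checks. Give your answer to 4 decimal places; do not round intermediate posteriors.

After a quality check='pass': P(line X) = 0.15·0.4500 / (0.15·0.4500 + 0.45·0.5500) ≈ 0.2143
After a quality check='flag': P(line X) = 0.85·0.2143 / (0.85·0.2143 + 0.55·0.7857) ≈ 0.2965
After a trace-element assay='no-match': P(line X) = 0.65·0.2965 / (0.65·0.2965 + 0.15·0.7035) ≈ 0.6462
After a quality check='flag': P(line X) = 0.85·0.6462 / (0.85·0.6462 + 0.55·0.3538) ≈ 0.7384
After a quality check='flag': P(line X) = 0.85·0.7384 / (0.85·0.7384 + 0.55·0.2616) ≈ 0.8135
After a trace-element assay='match': P(line X) = 0.35·0.8135 / (0.35·0.8135 + 0.85·0.1865) ≈ 0.6424

0.6424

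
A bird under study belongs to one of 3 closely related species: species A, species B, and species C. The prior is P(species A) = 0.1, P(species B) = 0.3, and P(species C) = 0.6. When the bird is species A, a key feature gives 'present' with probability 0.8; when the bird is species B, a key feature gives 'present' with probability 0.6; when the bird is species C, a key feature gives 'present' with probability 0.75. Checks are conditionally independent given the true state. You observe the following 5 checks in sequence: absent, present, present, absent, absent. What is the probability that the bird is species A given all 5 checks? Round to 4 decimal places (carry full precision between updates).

0.0403

After 'absent': normaliser = 0.2·0.1000 + 0.4·0.3000 + 0.25·0.6000; P(species A) ≈ 0.0690, P(species B) ≈ 0.4138, P(species C) ≈ 0.5172
After 'present': normaliser = 0.8·0.0690 + 0.6·0.4138 + 0.75·0.5172; P(species A) ≈ 0.0798, P(species B) ≈ 0.3591, P(species C) ≈ 0.5611
After 'present': normaliser = 0.8·0.0798 + 0.6·0.3591 + 0.75·0.5611; P(species A) ≈ 0.0912, P(species B) ≈ 0.3077, P(species C) ≈ 0.6011
After 'absent': normaliser = 0.2·0.0912 + 0.4·0.3077 + 0.25·0.6011; P(species A) ≈ 0.0625, P(species B) ≈ 0.4221, P(species C) ≈ 0.5153
After 'absent': normaliser = 0.2·0.0625 + 0.4·0.4221 + 0.25·0.5153; P(species A) ≈ 0.0403, P(species B) ≈ 0.5444, P(species C) ≈ 0.4153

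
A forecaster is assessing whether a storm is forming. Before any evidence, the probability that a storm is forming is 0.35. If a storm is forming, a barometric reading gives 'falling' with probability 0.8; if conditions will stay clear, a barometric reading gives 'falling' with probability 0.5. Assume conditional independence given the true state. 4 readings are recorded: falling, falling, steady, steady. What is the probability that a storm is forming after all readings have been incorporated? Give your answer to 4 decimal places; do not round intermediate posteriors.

0.1807

After 'falling': P(storm) = 0.8·0.3500 / (0.8·0.3500 + 0.5·0.6500) ≈ 0.4628
After 'falling': P(storm) = 0.8·0.4628 / (0.8·0.4628 + 0.5·0.5372) ≈ 0.5796
After 'steady': P(storm) = 0.2·0.5796 / (0.2·0.5796 + 0.5·0.4204) ≈ 0.3554
After 'steady': P(storm) = 0.2·0.3554 / (0.2·0.3554 + 0.5·0.6446) ≈ 0.1807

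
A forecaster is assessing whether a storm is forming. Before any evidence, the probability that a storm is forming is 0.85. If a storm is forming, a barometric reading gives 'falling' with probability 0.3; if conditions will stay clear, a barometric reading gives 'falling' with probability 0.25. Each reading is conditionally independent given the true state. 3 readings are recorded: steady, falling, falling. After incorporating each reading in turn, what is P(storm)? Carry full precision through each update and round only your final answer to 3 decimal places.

After 'steady': P(storm) = 0.7·0.8500 / (0.7·0.8500 + 0.75·0.1500) ≈ 0.8410
After 'falling': P(storm) = 0.3·0.8410 / (0.3·0.8410 + 0.25·0.1590) ≈ 0.8639
After 'falling': P(storm) = 0.3·0.8639 / (0.3·0.8639 + 0.25·0.1361) ≈ 0.8839

0.884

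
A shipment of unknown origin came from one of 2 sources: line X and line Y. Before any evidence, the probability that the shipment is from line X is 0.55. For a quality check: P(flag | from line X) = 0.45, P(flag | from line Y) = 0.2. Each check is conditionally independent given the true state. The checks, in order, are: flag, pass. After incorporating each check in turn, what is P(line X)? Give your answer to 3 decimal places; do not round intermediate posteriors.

0.654

Each posterior becomes the prior for the next update.
After 'flag': P(line X) = 0.45·0.5500 / (0.45·0.5500 + 0.2·0.4500) ≈ 0.7333
After 'pass': P(line X) = 0.55·0.7333 / (0.55·0.7333 + 0.8·0.2667) ≈ 0.6541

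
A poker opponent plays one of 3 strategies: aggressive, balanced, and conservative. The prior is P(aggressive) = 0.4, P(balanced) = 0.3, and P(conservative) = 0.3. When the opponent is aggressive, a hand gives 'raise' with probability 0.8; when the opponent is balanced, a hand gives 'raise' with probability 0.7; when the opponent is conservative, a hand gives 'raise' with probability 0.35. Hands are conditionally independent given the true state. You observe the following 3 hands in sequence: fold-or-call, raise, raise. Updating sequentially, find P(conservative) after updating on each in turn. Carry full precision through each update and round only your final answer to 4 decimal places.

Each posterior becomes the prior for the next update.
After 'fold-or-call': normaliser = 0.2·0.4000 + 0.3·0.3000 + 0.65·0.3000; P(aggressive) ≈ 0.2192, P(balanced) ≈ 0.2466, P(conservative) ≈ 0.5342
After 'raise': normaliser = 0.8·0.2192 + 0.7·0.2466 + 0.35·0.5342; P(aggressive) ≈ 0.3278, P(balanced) ≈ 0.3227, P(conservative) ≈ 0.3496
After 'raise': normaliser = 0.8·0.3278 + 0.7·0.3227 + 0.35·0.3496; P(aggressive) ≈ 0.4296, P(balanced) ≈ 0.3700, P(conservative) ≈ 0.2004

0.2004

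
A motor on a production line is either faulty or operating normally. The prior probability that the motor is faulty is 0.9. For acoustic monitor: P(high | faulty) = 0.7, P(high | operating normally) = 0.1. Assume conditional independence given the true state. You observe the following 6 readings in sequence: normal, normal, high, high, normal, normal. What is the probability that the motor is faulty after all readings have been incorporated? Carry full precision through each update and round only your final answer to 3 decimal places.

After 'normal': P(faulty) = 0.3·0.9000 / (0.3·0.9000 + 0.9·0.1000) ≈ 0.7500
After 'normal': P(faulty) = 0.3·0.7500 / (0.3·0.7500 + 0.9·0.2500) ≈ 0.5000
After 'high': P(faulty) = 0.7·0.5000 / (0.7·0.5000 + 0.1·0.5000) ≈ 0.8750
After 'high': P(faulty) = 0.7·0.8750 / (0.7·0.8750 + 0.1·0.1250) ≈ 0.9800
After 'normal': P(faulty) = 0.3·0.9800 / (0.3·0.9800 + 0.9·0.0200) ≈ 0.9423
After 'normal': P(faulty) = 0.3·0.9423 / (0.3·0.9423 + 0.9·0.0577) ≈ 0.8448

0.845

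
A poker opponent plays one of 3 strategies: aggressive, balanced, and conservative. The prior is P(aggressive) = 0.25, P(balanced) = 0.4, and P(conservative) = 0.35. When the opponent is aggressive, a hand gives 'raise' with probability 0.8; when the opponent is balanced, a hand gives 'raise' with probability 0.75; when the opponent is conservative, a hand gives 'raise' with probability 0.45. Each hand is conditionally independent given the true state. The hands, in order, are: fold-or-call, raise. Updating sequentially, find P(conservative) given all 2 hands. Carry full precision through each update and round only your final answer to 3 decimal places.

0.430

After 'fold-or-call': normaliser = 0.2·0.2500 + 0.25·0.4000 + 0.55·0.3500; P(aggressive) ≈ 0.1460, P(balanced) ≈ 0.2920, P(conservative) ≈ 0.5620
After 'raise': normaliser = 0.8·0.1460 + 0.75·0.2920 + 0.45·0.5620; P(aggressive) ≈ 0.1984, P(balanced) ≈ 0.3720, P(conservative) ≈ 0.4296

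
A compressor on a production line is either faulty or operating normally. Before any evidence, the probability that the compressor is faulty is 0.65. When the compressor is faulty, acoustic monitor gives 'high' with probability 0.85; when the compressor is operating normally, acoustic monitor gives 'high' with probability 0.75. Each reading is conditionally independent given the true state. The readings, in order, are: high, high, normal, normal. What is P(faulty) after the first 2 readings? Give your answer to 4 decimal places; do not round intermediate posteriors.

0.7046

Each posterior becomes the prior for the next update.
After 'high': P(faulty) = 0.85·0.6500 / (0.85·0.6500 + 0.75·0.3500) ≈ 0.6779
After 'high': P(faulty) = 0.85·0.6779 / (0.85·0.6779 + 0.75·0.3221) ≈ 0.7046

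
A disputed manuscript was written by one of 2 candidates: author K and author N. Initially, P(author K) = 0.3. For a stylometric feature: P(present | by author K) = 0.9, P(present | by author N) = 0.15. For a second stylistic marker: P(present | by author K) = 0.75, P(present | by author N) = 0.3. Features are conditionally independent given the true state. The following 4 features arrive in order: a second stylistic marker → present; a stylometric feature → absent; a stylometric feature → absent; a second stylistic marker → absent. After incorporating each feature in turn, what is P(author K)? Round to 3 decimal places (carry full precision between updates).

0.005

After a second stylistic marker='present': P(author K) = 0.75·0.3000 / (0.75·0.3000 + 0.3·0.7000) ≈ 0.5172
After a stylometric feature='absent': P(author K) = 0.1·0.5172 / (0.1·0.5172 + 0.85·0.4828) ≈ 0.1119
After a stylometric feature='absent': P(author K) = 0.1·0.1119 / (0.1·0.1119 + 0.85·0.8881) ≈ 0.0146
After a second stylistic marker='absent': P(author K) = 0.25·0.0146 / (0.25·0.0146 + 0.7·0.9854) ≈ 0.0053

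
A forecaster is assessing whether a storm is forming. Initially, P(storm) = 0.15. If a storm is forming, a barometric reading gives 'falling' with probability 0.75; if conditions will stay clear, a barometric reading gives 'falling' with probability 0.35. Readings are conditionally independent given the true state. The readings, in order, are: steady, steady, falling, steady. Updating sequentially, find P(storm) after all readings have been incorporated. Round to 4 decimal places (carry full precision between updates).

0.0211

After 'steady': P(storm) = 0.25·0.1500 / (0.25·0.1500 + 0.65·0.8500) ≈ 0.0636
After 'steady': P(storm) = 0.25·0.0636 / (0.25·0.0636 + 0.65·0.9364) ≈ 0.0254
After 'falling': P(storm) = 0.75·0.0254 / (0.75·0.0254 + 0.35·0.9746) ≈ 0.0530
After 'steady': P(storm) = 0.25·0.0530 / (0.25·0.0530 + 0.65·0.9470) ≈ 0.0211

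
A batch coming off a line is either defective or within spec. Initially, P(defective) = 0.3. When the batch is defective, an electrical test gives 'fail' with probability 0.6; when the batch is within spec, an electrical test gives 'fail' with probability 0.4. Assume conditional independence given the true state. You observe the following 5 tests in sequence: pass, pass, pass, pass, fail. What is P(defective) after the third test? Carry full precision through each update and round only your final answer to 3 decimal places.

0.113

After 'pass': P(defective) = 0.4·0.3000 / (0.4·0.3000 + 0.6·0.7000) ≈ 0.2222
After 'pass': P(defective) = 0.4·0.2222 / (0.4·0.2222 + 0.6·0.7778) ≈ 0.1600
After 'pass': P(defective) = 0.4·0.1600 / (0.4·0.1600 + 0.6·0.8400) ≈ 0.1127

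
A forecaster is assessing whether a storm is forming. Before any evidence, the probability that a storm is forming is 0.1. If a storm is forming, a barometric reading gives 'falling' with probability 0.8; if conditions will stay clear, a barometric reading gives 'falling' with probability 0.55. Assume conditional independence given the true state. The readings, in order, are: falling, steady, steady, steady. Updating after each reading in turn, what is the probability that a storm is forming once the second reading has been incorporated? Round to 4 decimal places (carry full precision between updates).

0.0670

Each posterior becomes the prior for the next update.
After 'falling': P(storm) = 0.8·0.1000 / (0.8·0.1000 + 0.55·0.9000) ≈ 0.1391
After 'steady': P(storm) = 0.2·0.1391 / (0.2·0.1391 + 0.45·0.8609) ≈ 0.0670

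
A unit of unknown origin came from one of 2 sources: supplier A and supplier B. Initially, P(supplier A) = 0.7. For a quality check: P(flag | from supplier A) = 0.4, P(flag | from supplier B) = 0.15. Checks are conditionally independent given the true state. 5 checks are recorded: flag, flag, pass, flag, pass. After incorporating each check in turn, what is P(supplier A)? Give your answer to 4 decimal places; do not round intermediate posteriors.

0.9566

After 'flag': P(supplier A) = 0.4·0.7000 / (0.4·0.7000 + 0.15·0.3000) ≈ 0.8615
After 'flag': P(supplier A) = 0.4·0.8615 / (0.4·0.8615 + 0.15·0.1385) ≈ 0.9432
After 'pass': P(supplier A) = 0.6·0.9432 / (0.6·0.9432 + 0.85·0.0568) ≈ 0.9213
After 'flag': P(supplier A) = 0.4·0.9213 / (0.4·0.9213 + 0.15·0.0787) ≈ 0.9690
After 'pass': P(supplier A) = 0.6·0.9690 / (0.6·0.9690 + 0.85·0.0310) ≈ 0.9566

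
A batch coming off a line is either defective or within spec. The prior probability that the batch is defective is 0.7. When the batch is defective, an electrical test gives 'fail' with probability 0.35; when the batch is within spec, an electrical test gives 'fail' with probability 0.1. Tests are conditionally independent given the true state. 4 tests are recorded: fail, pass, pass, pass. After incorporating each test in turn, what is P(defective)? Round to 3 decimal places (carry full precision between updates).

After 'fail': P(defective) = 0.35·0.7000 / (0.35·0.7000 + 0.1·0.3000) ≈ 0.8909
After 'pass': P(defective) = 0.65·0.8909 / (0.65·0.8909 + 0.9·0.1091) ≈ 0.8550
After 'pass': P(defective) = 0.65·0.8550 / (0.65·0.8550 + 0.9·0.1450) ≈ 0.8099
After 'pass': P(defective) = 0.65·0.8099 / (0.65·0.8099 + 0.9·0.1901) ≈ 0.7547

0.755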